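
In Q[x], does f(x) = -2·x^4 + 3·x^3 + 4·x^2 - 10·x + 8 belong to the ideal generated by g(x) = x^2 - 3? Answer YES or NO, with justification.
NO

In Q[x] the ideal (g) consists of all multiples of g, so f ∈ (g) iff g | f, i.e. iff the remainder of f on division by g is 0. Divide f by g (g is monic, so eliminate the leading term of the running remainder at each step):
  leading term -2·x^4: subtract (-2·x^2)·g(x) = -2·x^4 + 6·x^2, leaving 3·x^3 - 2·x^2 - 10·x + 8
  leading term 3·x^3: subtract (3·x)·g(x) = 3·x^3 - 9·x, leaving -2·x^2 - x + 8
  leading term -2·x^2: subtract (-2)·g(x) = 6 - 2·x^2, leaving 2 - x
The remainder r(x) = 2 - x ≠ 0 (and deg r < deg g), so g ∤ f, i.e. f ∉ (g).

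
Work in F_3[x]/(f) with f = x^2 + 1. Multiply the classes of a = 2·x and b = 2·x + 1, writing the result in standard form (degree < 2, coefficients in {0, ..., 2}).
Multiply as integer polynomials: a · b = 4·x^2 + 2·x. Reducing coefficients mod 3: a · b ≡ x^2 + 2·x. Now divide by f(x) = x^2 + 1 in F_3[x], eliminating the leading term at each step:
  leading term x^2: subtract (1)·f(x) = x^2 + 1, leaving 2·x + 2 (coefficients mod 3)
The degree is now < 2, so this is the remainder. Hence a · b ≡ 2·x + 2 in F_3[x]/(f).

Final answer: a · b ≡ 2·x + 2 (mod f(x))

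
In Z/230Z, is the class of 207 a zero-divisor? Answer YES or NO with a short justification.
gcd(207, 230) = 23 > 1, so 207 is not a unit in Z/230Z. In Z/nZ every nonzero non-unit is a zero-divisor: explicitly, take b = 230/gcd = 10 ≠ 0 (mod 230); then 207·10 = 2070 = 9·230, i.e. 207·10 ≡ 0 (mod 230). So 207 is a zero-divisor.

Final answer: YES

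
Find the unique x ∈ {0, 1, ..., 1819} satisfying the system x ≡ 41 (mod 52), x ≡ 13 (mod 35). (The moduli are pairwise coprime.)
The moduli 52, 35 are pairwise coprime, so by the CRT there is a unique solution mod 52·35 = 1820.
Solve by successive substitution. Start with x ≡ 41 (mod 52).
  Combine with x ≡ 13 (mod 35): write x = 41 + 52·t and require 41 + 52·t ≡ 13 (mod 35), i.e. 52·t ≡ 13 − 41 ≡ 7 (mod 35). Since 52^(−1) ≡ 33 (mod 35) (52 ≡ 17 (mod 35)), t ≡ 33·7 ≡ 21 (mod 35). So x ≡ 41 + 52·21 = 1133 (mod 1820).
Unique solution in [0, 1820): x = 1133.

Final answer: x ≡ 1133 (mod 1820); the representative in [0, 1820) is 1133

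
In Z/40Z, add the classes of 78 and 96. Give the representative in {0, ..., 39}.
14

Reduce the summands first: 78 ≡ 38, 96 ≡ 16 (mod 40), so 78 + 96 ≡ 38 + 16 (mod 40). 38 + 16 = 54; 54 = 1·40 + 14, so (78 + 96) mod 40 = 14.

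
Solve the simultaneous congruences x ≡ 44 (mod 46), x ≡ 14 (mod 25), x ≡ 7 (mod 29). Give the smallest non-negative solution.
x ≡ 964 (mod 33350); the representative in [0, 33350) is 964

The moduli 46, 25, 29 are pairwise coprime, so by the CRT there is a unique solution mod 46·25·29 = 33350.
Solve by successive substitution. Start with x ≡ 44 (mod 46).
  Combine with x ≡ 14 (mod 25): write x = 44 + 46·t and require 44 + 46·t ≡ 14 (mod 25), i.e. 46·t ≡ 14 − 44 ≡ 20 (mod 25). Since 46^(−1) ≡ 6 (mod 25) (46 ≡ 21 (mod 25)), t ≡ 6·20 ≡ 20 (mod 25). So x ≡ 44 + 46·20 = 964 (mod 1150).
  Combine with x ≡ 7 (mod 29): write x = 964 + 1150·t and require 964 + 1150·t ≡ 7 (mod 29), i.e. 1150·t ≡ 7 − 964 ≡ 0 (mod 29). Since 1150^(−1) ≡ 26 (mod 29) (1150 ≡ 19 (mod 29)), t ≡ 26·0 ≡ 0 (mod 29). So x ≡ 964 + 1150·0 = 964 (mod 33350).
Unique solution in [0, 33350): x = 964.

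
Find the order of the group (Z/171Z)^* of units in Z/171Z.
(Z/171Z)^* consists of the classes a with gcd(a, 171) = 1, so its order is φ(171). φ is multiplicative, with φ(p^e) = p^e − p^(e−1). Factorise 171 = 3^2 · 19. Then
  φ(171) = (3^2 − 3^1) · (19 − 1) = 6 · 18 = 108.
Thus |(Z/171Z)^*| = 108.

Final answer: |(Z/171Z)^*| = 108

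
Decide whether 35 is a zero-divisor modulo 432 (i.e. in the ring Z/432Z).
gcd(35, 432) = 1, so 35 is a unit in Z/432Z (it has a multiplicative inverse). A unit cannot be a zero-divisor: if 35·b ≡ 0 then multiplying both sides by 35^(−1) gives b ≡ 0. So 35 is not a zero-divisor.

Final answer: NO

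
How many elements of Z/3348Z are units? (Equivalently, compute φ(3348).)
An element a ∈ Z/3348Z is a unit iff gcd(a, 3348) = 1, so the number of units is φ(3348). φ is multiplicative, with φ(p^e) = p^e − p^(e−1). Factorise 3348 = 2^2 · 3^3 · 31. Then
  φ(3348) = (2^2 − 2^1) · (3^3 − 3^2) · (31 − 1) = 2 · 18 · 30 = 1080.

Final answer: Z/3348Z has φ(3348) = 1080 units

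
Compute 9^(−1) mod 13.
Apply the extended Euclidean algorithm to (13, 9), tracking rows (r, s, t) with s·13 + t·9 = r. Each division r_prev = q·r_cur + r_new produces the new row as (previous row) − q·(current row):
  row A: (13, 1, 0)   [1·13 + 0·9 = 13]
  row B: (9, 0, 1)   [0·13 + 1·9 = 9]
  13 = 1·9 + 4   → row C = row A − 1·row B = (4, 1, −1)   [check: 1·13 − 1·9 = 4]
  9 = 2·4 + 1   → row D = row B − 2·row C = (1, −2, 3)   [check: −2·13 + 3·9 = 1]
  4 = 4·1 + 0   → remainder 0, stop. gcd = 1 (last nonzero row D).
The gcd is 1, so 9 is invertible mod 13. The last nonzero row gives −2·13 + 3·9 = 1, so t = 3. So 9^(−1) ≡ 3 (mod 13). Verify: 9 · 3 = 27 ≡ 1 (mod 13). ✓

Final answer: 9^(−1) ≡ 3 (mod 13)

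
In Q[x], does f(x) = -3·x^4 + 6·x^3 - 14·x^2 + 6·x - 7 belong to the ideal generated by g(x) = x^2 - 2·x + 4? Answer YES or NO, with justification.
In Q[x] the ideal (g) consists of all multiples of g, so f ∈ (g) iff g | f, i.e. iff the remainder of f on division by g is 0. Divide f by g (g is monic, so eliminate the leading term of the running remainder at each step):
  leading term -3·x^4: subtract (-3·x^2)·g(x) = -3·x^4 + 6·x^3 - 12·x^2, leaving -2·x^2 + 6·x - 7
  leading term -2·x^2: subtract (-2)·g(x) = -2·x^2 + 4·x - 8, leaving 2·x + 1
The remainder r(x) = 2·x + 1 ≠ 0 (and deg r < deg g), so g ∤ f, i.e. f ∉ (g).

Final answer: NO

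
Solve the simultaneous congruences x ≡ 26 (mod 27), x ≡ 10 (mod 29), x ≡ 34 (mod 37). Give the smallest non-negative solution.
x ≡ 21383 (mod 28971); the representative in [0, 28971) is 21383

The moduli 27, 29, 37 are pairwise coprime, so by the CRT there is a unique solution mod 27·29·37 = 28971.
Solve by successive substitution. Start with x ≡ 26 (mod 27).
  Combine with x ≡ 10 (mod 29): write x = 26 + 27·t and require 26 + 27·t ≡ 10 (mod 29), i.e. 27·t ≡ 10 − 26 ≡ 13 (mod 29). Since 27^(−1) ≡ 14 (mod 29), t ≡ 14·13 ≡ 8 (mod 29). So x ≡ 26 + 27·8 = 242 (mod 783).
  Combine with x ≡ 34 (mod 37): write x = 242 + 783·t and require 242 + 783·t ≡ 34 (mod 37), i.e. 783·t ≡ 34 − 242 ≡ 14 (mod 37). Since 783^(−1) ≡ 31 (mod 37) (783 ≡ 6 (mod 37)), t ≡ 31·14 ≡ 27 (mod 37). So x ≡ 242 + 783·27 = 21383 (mod 28971).
Unique solution in [0, 28971): x = 21383.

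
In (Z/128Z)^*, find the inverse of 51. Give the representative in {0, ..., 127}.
51^(−1) ≡ 123 (mod 128)

Apply the extended Euclidean algorithm to (128, 51), tracking rows (r, s, t) with s·128 + t·51 = r. Each division r_prev = q·r_cur + r_new produces the new row as (previous row) − q·(current row):
  row A: (128, 1, 0)   [1·128 + 0·51 = 128]
  row B: (51, 0, 1)   [0·128 + 1·51 = 51]
  128 = 2·51 + 26   → row C = row A − 2·row B = (26, 1, −2)   [check: 1·128 − 2·51 = 26]
  51 = 1·26 + 25   → row D = row B − 1·row C = (25, −1, 3)   [check: −1·128 + 3·51 = 25]
  26 = 1·25 + 1   → row E = row C − 1·row D = (1, 2, −5)   [check: 2·128 − 5·51 = 1]
  25 = 25·1 + 0   → remainder 0, stop. gcd = 1 (last nonzero row E).
The gcd is 1, so 51 is invertible mod 128. The last nonzero row gives 2·128 − 5·51 = 1, so t = −5. So 51^(−1) ≡ −5 ≡ 123 (mod 128). Verify: 51 · 123 = 6273 ≡ 1 (mod 128). ✓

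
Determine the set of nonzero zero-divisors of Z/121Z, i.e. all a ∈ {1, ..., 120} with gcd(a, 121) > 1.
An element a ∈ Z/121Z (with a ≠ 0) is a zero-divisor iff gcd(a, 121) > 1 (because a is a unit precisely when gcd(a, n) = 1, and in Z/nZ every nonzero, non-unit element is a zero-divisor). Scan a = 1, ..., 120 and keep those with gcd(a, 121) > 1:
  gcd(11, 121) = 11, gcd(22, 121) = 11, gcd(33, 121) = 11, gcd(44, 121) = 11, gcd(55, 121) = 11, gcd(66, 121) = 11, gcd(77, 121) = 11, gcd(88, 121) = 11, gcd(99, 121) = 11, gcd(110, 121) = 11.
All other a ∈ {1, ..., 120} have gcd(a, 121) = 1 and are units. So the nonzero zero-divisors are exactly the 10 values of a appearing in this scan.

Final answer: nonzero zero-divisors of Z/121Z = {11, 22, 33, 44, 55, 66, 77, 88, 99, 110}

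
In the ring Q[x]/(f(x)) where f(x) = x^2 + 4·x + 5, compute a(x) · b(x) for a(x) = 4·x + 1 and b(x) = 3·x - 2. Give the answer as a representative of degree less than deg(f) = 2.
First multiply in Q[x] without reducing: a · b = 12·x^2 - 5·x - 2. Now divide by f(x) = x^2 + 4·x + 5, eliminating the leading term at each step:
  leading term 12·x^2: subtract (12)·f(x) = 12·x^2 + 48·x + 60, leaving -53·x - 62
The degree is now < 2, so this is the remainder. Hence a · b ≡ -53·x - 62 in Q[x]/(f).

Final answer: a · b ≡ -53·x - 62 (mod f(x))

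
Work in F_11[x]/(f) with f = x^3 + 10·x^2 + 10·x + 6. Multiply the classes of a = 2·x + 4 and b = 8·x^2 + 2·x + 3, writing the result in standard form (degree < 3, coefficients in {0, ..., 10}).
a · b ≡ 8·x^2 + 8·x + 4 (mod f(x))

Multiply as integer polynomials: a · b = 16·x^3 + 36·x^2 + 14·x + 12. Reducing coefficients mod 11: a · b ≡ 5·x^3 + 3·x^2 + 3·x + 1. Now divide by f(x) = x^3 + 10·x^2 + 10·x + 6 in F_11[x], eliminating the leading term at each step:
  leading term 5·x^3: subtract (5)·f(x) = 5·x^3 + 6·x^2 + 6·x + 8, leaving 8·x^2 + 8·x + 4 (coefficients mod 11)
The degree is now < 3, so this is the remainder. Hence a · b ≡ 8·x^2 + 8·x + 4 in F_11[x]/(f).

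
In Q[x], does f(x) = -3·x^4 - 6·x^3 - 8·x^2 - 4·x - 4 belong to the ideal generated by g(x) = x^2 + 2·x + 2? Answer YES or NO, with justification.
In Q[x] the ideal (g) consists of all multiples of g, so f ∈ (g) iff g | f, i.e. iff the remainder of f on division by g is 0. Divide f by g (g is monic, so eliminate the leading term of the running remainder at each step):
  leading term -3·x^4: subtract (-3·x^2)·g(x) = -3·x^4 - 6·x^3 - 6·x^2, leaving -2·x^2 - 4·x - 4
  leading term -2·x^2: subtract (-2)·g(x) = -2·x^2 - 4·x - 4, leaving 0
The remainder is 0, so f(x) = g(x) · h(x) with h(x) = -3·x^2 - 2. Hence g | f, i.e. f ∈ (g).

Final answer: YES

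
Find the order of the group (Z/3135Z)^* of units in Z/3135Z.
|(Z/3135Z)^*| = 1440

(Z/3135Z)^* consists of the classes a with gcd(a, 3135) = 1, so its order is φ(3135). φ is multiplicative, with φ(p^e) = p^e − p^(e−1). Factorise 3135 = 3 · 5 · 11 · 19. Then
  φ(3135) = (3 − 1) · (5 − 1) · (11 − 1) · (19 − 1) = 2 · 4 · 10 · 18 = 1440.
Thus |(Z/3135Z)^*| = 1440.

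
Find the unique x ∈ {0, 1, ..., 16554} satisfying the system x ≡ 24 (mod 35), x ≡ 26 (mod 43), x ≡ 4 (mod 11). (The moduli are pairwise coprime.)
The moduli 35, 43, 11 are pairwise coprime, so by the CRT there is a unique solution mod 35·43·11 = 16555.
Solve by successive substitution. Start with x ≡ 24 (mod 35).
  Combine with x ≡ 26 (mod 43): write x = 24 + 35·t and require 24 + 35·t ≡ 26 (mod 43), i.e. 35·t ≡ 26 − 24 ≡ 2 (mod 43). Since 35^(−1) ≡ 16 (mod 43), t ≡ 16·2 ≡ 32 (mod 43). So x ≡ 24 + 35·32 = 1144 (mod 1505).
  Combine with x ≡ 4 (mod 11): write x = 1144 + 1505·t and require 1144 + 1505·t ≡ 4 (mod 11), i.e. 1505·t ≡ 4 − 1144 ≡ 4 (mod 11). Since 1505^(−1) ≡ 5 (mod 11) (1505 ≡ 9 (mod 11)), t ≡ 5·4 ≡ 9 (mod 11). So x ≡ 1144 + 1505·9 = 14689 (mod 16555).
Unique solution in [0, 16555): x = 14689.

Final answer: x ≡ 14689 (mod 16555); the representative in [0, 16555) is 14689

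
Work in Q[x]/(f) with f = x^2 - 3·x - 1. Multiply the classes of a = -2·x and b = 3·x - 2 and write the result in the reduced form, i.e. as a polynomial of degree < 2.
a · b ≡ -14·x - 6 (mod f(x))

First multiply in Q[x] without reducing: a · b = -6·x^2 + 4·x. Now divide by f(x) = x^2 - 3·x - 1, eliminating the leading term at each step:
  leading term -6·x^2: subtract (-6)·f(x) = -6·x^2 + 18·x + 6, leaving -14·x - 6
The degree is now < 2, so this is the remainder. Hence a · b ≡ -14·x - 6 in Q[x]/(f).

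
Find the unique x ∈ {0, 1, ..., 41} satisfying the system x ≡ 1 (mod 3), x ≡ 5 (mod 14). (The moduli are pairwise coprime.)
The moduli 3, 14 are pairwise coprime, so by the CRT there is a unique solution mod 3·14 = 42.
Solve by successive substitution. Start with x ≡ 1 (mod 3).
  Combine with x ≡ 5 (mod 14): write x = 1 + 3·t and require 1 + 3·t ≡ 5 (mod 14), i.e. 3·t ≡ 5 − 1 ≡ 4 (mod 14). Since 3^(−1) ≡ 5 (mod 14), t ≡ 5·4 ≡ 6 (mod 14). So x ≡ 1 + 3·6 = 19 (mod 42).
Unique solution in [0, 42): x = 19.

Final answer: x ≡ 19 (mod 42); the representative in [0, 42) is 19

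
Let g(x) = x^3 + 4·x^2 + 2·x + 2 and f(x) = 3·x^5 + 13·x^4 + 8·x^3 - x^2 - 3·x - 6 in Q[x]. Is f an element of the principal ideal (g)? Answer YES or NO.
NO

In Q[x] the ideal (g) consists of all multiples of g, so f ∈ (g) iff g | f, i.e. iff the remainder of f on division by g is 0. Divide f by g (g is monic, so eliminate the leading term of the running remainder at each step):
  leading term 3·x^5: subtract (3·x^2)·g(x) = 3·x^5 + 12·x^4 + 6·x^3 + 6·x^2, leaving x^4 + 2·x^3 - 7·x^2 - 3·x - 6
  leading term x^4: subtract (x)·g(x) = x^4 + 4·x^3 + 2·x^2 + 2·x, leaving -2·x^3 - 9·x^2 - 5·x - 6
  leading term -2·x^3: subtract (-2)·g(x) = -2·x^3 - 8·x^2 - 4·x - 4, leaving -x^2 - x - 2
The remainder r(x) = -x^2 - x - 2 ≠ 0 (and deg r < deg g), so g ∤ f, i.e. f ∉ (g).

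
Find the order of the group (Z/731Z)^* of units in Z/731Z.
|(Z/731Z)^*| = 672

(Z/731Z)^* consists of the classes a with gcd(a, 731) = 1, so its order is φ(731). φ is multiplicative, with φ(p^e) = p^e − p^(e−1). Factorise 731 = 17 · 43. Then
  φ(731) = (17 − 1) · (43 − 1) = 16 · 42 = 672.
Thus |(Z/731Z)^*| = 672.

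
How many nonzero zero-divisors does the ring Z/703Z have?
Z/703Z has 54 nonzero zero-divisors

In Z/703Z each nonzero element is either a unit (gcd with 703 is 1) or a zero-divisor (gcd > 1). The number of units is φ(703): factorise 703 = 19 · 37, so φ(703) = (19 − 1) · (37 − 1) = 18 · 36 = 648. The nonzero elements number 703 − 1 = 702. Hence the nonzero zero-divisors number 702 − 648 = 54.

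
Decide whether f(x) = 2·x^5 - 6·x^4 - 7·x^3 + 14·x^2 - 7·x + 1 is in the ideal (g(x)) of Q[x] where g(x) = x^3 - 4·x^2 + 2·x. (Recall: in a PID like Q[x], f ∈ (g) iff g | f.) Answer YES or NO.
NO

In Q[x] the ideal (g) consists of all multiples of g, so f ∈ (g) iff g | f, i.e. iff the remainder of f on division by g is 0. Divide f by g (g is monic, so eliminate the leading term of the running remainder at each step):
  leading term 2·x^5: subtract (2·x^2)·g(x) = 2·x^5 - 8·x^4 + 4·x^3, leaving 2·x^4 - 11·x^3 + 14·x^2 - 7·x + 1
  leading term 2·x^4: subtract (2·x)·g(x) = 2·x^4 - 8·x^3 + 4·x^2, leaving -3·x^3 + 10·x^2 - 7·x + 1
  leading term -3·x^3: subtract (-3)·g(x) = -3·x^3 + 12·x^2 - 6·x, leaving -2·x^2 - x + 1
The remainder r(x) = -2·x^2 - x + 1 ≠ 0 (and deg r < deg g), so g ∤ f, i.e. f ∉ (g).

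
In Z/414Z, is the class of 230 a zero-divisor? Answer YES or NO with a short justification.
gcd(230, 414) = 46 > 1, so 230 is not a unit in Z/414Z. In Z/nZ every nonzero non-unit is a zero-divisor: explicitly, take b = 414/gcd = 9 ≠ 0 (mod 414); then 230·9 = 2070 = 5·414, i.e. 230·9 ≡ 0 (mod 414). So 230 is a zero-divisor.

Final answer: YES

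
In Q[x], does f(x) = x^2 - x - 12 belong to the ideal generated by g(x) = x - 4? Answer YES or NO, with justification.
YES

In Q[x] the ideal (g) consists of all multiples of g, so f ∈ (g) iff g | f, i.e. iff the remainder of f on division by g is 0. Divide f by g (g is monic, so eliminate the leading term of the running remainder at each step):
  leading term x^2: subtract (x)·g(x) = x^2 - 4·x, leaving 3·x - 12
  leading term 3·x: subtract (3)·g(x) = 3·x - 12, leaving 0
The remainder is 0, so f(x) = g(x) · h(x) with h(x) = x + 3. Hence g | f, i.e. f ∈ (g).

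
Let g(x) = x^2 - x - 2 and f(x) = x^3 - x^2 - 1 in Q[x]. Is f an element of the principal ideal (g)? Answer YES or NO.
In Q[x] the ideal (g) consists of all multiples of g, so f ∈ (g) iff g | f, i.e. iff the remainder of f on division by g is 0. Divide f by g (g is monic, so eliminate the leading term of the running remainder at each step):
  leading term x^3: subtract (x)·g(x) = x^3 - x^2 - 2·x, leaving 2·x - 1
The remainder r(x) = 2·x - 1 ≠ 0 (and deg r < deg g), so g ∤ f, i.e. f ∉ (g).

Final answer: NO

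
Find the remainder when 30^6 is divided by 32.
0

Use repeated squaring. Binary(6) = 110. Walk through the bits of the exponent 6 left-to-right: at each bit after the leading one, square the running value, then multiply by 30 if the bit is 1 (always reducing mod 32):
  bit 1 = 1 (leading): start with 30.
  bit 2 = 1: square 30^2 = 900 ≡ 4; bit is 1, so multiply 4·30 = 120 ≡ 24 (mod 32).
  bit 3 = 0: square 24^2 = 576 ≡ 0 (mod 32).
Final value: 30^6 ≡ 0 (mod 32).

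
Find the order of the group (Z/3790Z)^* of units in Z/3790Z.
(Z/3790Z)^* consists of the classes a with gcd(a, 3790) = 1, so its order is φ(3790). φ is multiplicative, with φ(p^e) = p^e − p^(e−1). Factorise 3790 = 2 · 5 · 379. Then
  φ(3790) = (2 − 1) · (5 − 1) · (379 − 1) = 1 · 4 · 378 = 1512.
Thus |(Z/3790Z)^*| = 1512.

Final answer: |(Z/3790Z)^*| = 1512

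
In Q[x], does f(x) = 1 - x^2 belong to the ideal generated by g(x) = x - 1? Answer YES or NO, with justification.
YES

In Q[x] the ideal (g) consists of all multiples of g, so f ∈ (g) iff g | f, i.e. iff the remainder of f on division by g is 0. Divide f by g (g is monic, so eliminate the leading term of the running remainder at each step):
  leading term -x^2: subtract (-x)·g(x) = -x^2 + x, leaving 1 - x
  leading term -x: subtract (-1)·g(x) = 1 - x, leaving 0
The remainder is 0, so f(x) = g(x) · h(x) with h(x) = -x - 1. Hence g | f, i.e. f ∈ (g).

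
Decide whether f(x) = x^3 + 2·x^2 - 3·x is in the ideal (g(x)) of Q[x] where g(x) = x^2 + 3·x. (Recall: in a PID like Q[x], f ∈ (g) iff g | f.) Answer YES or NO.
In Q[x] the ideal (g) consists of all multiples of g, so f ∈ (g) iff g | f, i.e. iff the remainder of f on division by g is 0. Divide f by g (g is monic, so eliminate the leading term of the running remainder at each step):
  leading term x^3: subtract (x)·g(x) = x^3 + 3·x^2, leaving -x^2 - 3·x
  leading term -x^2: subtract (-1)·g(x) = -x^2 - 3·x, leaving 0
The remainder is 0, so f(x) = g(x) · h(x) with h(x) = x - 1. Hence g | f, i.e. f ∈ (g).

Final answer: YES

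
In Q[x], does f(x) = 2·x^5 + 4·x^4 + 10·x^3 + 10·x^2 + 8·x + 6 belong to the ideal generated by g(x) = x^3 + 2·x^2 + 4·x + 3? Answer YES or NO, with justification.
YES

In Q[x] the ideal (g) consists of all multiples of g, so f ∈ (g) iff g | f, i.e. iff the remainder of f on division by g is 0. Divide f by g (g is monic, so eliminate the leading term of the running remainder at each step):
  leading term 2·x^5: subtract (2·x^2)·g(x) = 2·x^5 + 4·x^4 + 8·x^3 + 6·x^2, leaving 2·x^3 + 4·x^2 + 8·x + 6
  leading term 2·x^3: subtract (2)·g(x) = 2·x^3 + 4·x^2 + 8·x + 6, leaving 0
The remainder is 0, so f(x) = g(x) · h(x) with h(x) = 2·x^2 + 2. Hence g | f, i.e. f ∈ (g).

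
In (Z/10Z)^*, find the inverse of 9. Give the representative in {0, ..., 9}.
Apply the extended Euclidean algorithm to (10, 9), tracking rows (r, s, t) with s·10 + t·9 = r. Each division r_prev = q·r_cur + r_new produces the new row as (previous row) − q·(current row):
  row A: (10, 1, 0)   [1·10 + 0·9 = 10]
  row B: (9, 0, 1)   [0·10 + 1·9 = 9]
  10 = 1·9 + 1   → row C = row A − 1·row B = (1, 1, −1)   [check: 1·10 − 1·9 = 1]
  9 = 9·1 + 0   → remainder 0, stop. gcd = 1 (last nonzero row C).
The gcd is 1, so 9 is invertible mod 10. The last nonzero row gives 1·10 − 1·9 = 1, so t = −1. So 9^(−1) ≡ −1 ≡ 9 (mod 10). Verify: 9 · 9 = 81 ≡ 1 (mod 10). ✓

Final answer: 9^(−1) ≡ 9 (mod 10)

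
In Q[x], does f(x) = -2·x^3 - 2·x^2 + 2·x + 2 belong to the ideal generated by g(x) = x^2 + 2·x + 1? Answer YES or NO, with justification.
YES

In Q[x] the ideal (g) consists of all multiples of g, so f ∈ (g) iff g | f, i.e. iff the remainder of f on division by g is 0. Divide f by g (g is monic, so eliminate the leading term of the running remainder at each step):
  leading term -2·x^3: subtract (-2·x)·g(x) = -2·x^3 - 4·x^2 - 2·x, leaving 2·x^2 + 4·x + 2
  leading term 2·x^2: subtract (2)·g(x) = 2·x^2 + 4·x + 2, leaving 0
The remainder is 0, so f(x) = g(x) · h(x) with h(x) = 2 - 2·x. Hence g | f, i.e. f ∈ (g).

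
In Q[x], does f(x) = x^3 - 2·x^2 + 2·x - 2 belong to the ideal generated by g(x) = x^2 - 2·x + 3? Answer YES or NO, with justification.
NO

In Q[x] the ideal (g) consists of all multiples of g, so f ∈ (g) iff g | f, i.e. iff the remainder of f on division by g is 0. Divide f by g (g is monic, so eliminate the leading term of the running remainder at each step):
  leading term x^3: subtract (x)·g(x) = x^3 - 2·x^2 + 3·x, leaving -x - 2
The remainder r(x) = -x - 2 ≠ 0 (and deg r < deg g), so g ∤ f, i.e. f ∉ (g).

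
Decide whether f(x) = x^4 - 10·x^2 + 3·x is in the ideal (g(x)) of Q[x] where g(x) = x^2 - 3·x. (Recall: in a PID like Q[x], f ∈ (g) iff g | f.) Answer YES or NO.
In Q[x] the ideal (g) consists of all multiples of g, so f ∈ (g) iff g | f, i.e. iff the remainder of f on division by g is 0. Divide f by g (g is monic, so eliminate the leading term of the running remainder at each step):
  leading term x^4: subtract (x^2)·g(x) = x^4 - 3·x^3, leaving 3·x^3 - 10·x^2 + 3·x
  leading term 3·x^3: subtract (3·x)·g(x) = 3·x^3 - 9·x^2, leaving -x^2 + 3·x
  leading term -x^2: subtract (-1)·g(x) = -x^2 + 3·x, leaving 0
The remainder is 0, so f(x) = g(x) · h(x) with h(x) = x^2 + 3·x - 1. Hence g | f, i.e. f ∈ (g).

Final answer: YES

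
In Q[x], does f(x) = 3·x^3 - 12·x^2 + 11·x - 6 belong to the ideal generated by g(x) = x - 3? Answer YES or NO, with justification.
YES

In Q[x] the ideal (g) consists of all multiples of g, so f ∈ (g) iff g | f, i.e. iff the remainder of f on division by g is 0. Divide f by g (g is monic, so eliminate the leading term of the running remainder at each step):
  leading term 3·x^3: subtract (3·x^2)·g(x) = 3·x^3 - 9·x^2, leaving -3·x^2 + 11·x - 6
  leading term -3·x^2: subtract (-3·x)·g(x) = -3·x^2 + 9·x, leaving 2·x - 6
  leading term 2·x: subtract (2)·g(x) = 2·x - 6, leaving 0
The remainder is 0, so f(x) = g(x) · h(x) with h(x) = 3·x^2 - 3·x + 2. Hence g | f, i.e. f ∈ (g).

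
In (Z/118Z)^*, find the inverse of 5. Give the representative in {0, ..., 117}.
Apply the extended Euclidean algorithm to (118, 5), tracking rows (r, s, t) with s·118 + t·5 = r. Each division r_prev = q·r_cur + r_new produces the new row as (previous row) − q·(current row):
  row A: (118, 1, 0)   [1·118 + 0·5 = 118]
  row B: (5, 0, 1)   [0·118 + 1·5 = 5]
  118 = 23·5 + 3   → row C = row A − 23·row B = (3, 1, −23)   [check: 1·118 − 23·5 = 3]
  5 = 1·3 + 2   → row D = row B − 1·row C = (2, −1, 24)   [check: −1·118 + 24·5 = 2]
  3 = 1·2 + 1   → row E = row C − 1·row D = (1, 2, −47)   [check: 2·118 − 47·5 = 1]
  2 = 2·1 + 0   → remainder 0, stop. gcd = 1 (last nonzero row E).
The gcd is 1, so 5 is invertible mod 118. The last nonzero row gives 2·118 − 47·5 = 1, so t = −47. So 5^(−1) ≡ −47 ≡ 71 (mod 118). Verify: 5 · 71 = 355 ≡ 1 (mod 118). ✓

Final answer: 5^(−1) ≡ 71 (mod 118)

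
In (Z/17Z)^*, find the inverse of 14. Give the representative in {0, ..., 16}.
Apply the extended Euclidean algorithm to (17, 14), tracking rows (r, s, t) with s·17 + t·14 = r. Each division r_prev = q·r_cur + r_new produces the new row as (previous row) − q·(current row):
  row A: (17, 1, 0)   [1·17 + 0·14 = 17]
  row B: (14, 0, 1)   [0·17 + 1·14 = 14]
  17 = 1·14 + 3   → row C = row A − 1·row B = (3, 1, −1)   [check: 1·17 − 1·14 = 3]
  14 = 4·3 + 2   → row D = row B − 4·row C = (2, −4, 5)   [check: −4·17 + 5·14 = 2]
  3 = 1·2 + 1   → row E = row C − 1·row D = (1, 5, −6)   [check: 5·17 − 6·14 = 1]
  2 = 2·1 + 0   → remainder 0, stop. gcd = 1 (last nonzero row E).
The gcd is 1, so 14 is invertible mod 17. The last nonzero row gives 5·17 − 6·14 = 1, so t = −6. So 14^(−1) ≡ −6 ≡ 11 (mod 17). Verify: 14 · 11 = 154 ≡ 1 (mod 17). ✓

Final answer: 14^(−1) ≡ 11 (mod 17)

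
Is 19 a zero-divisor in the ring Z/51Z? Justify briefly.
gcd(19, 51) = 1, so 19 is a unit in Z/51Z (it has a multiplicative inverse). A unit cannot be a zero-divisor: if 19·b ≡ 0 then multiplying both sides by 19^(−1) gives b ≡ 0. So 19 is not a zero-divisor.

Final answer: NO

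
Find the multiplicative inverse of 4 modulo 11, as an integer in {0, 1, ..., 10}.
Apply the extended Euclidean algorithm to (11, 4), tracking rows (r, s, t) with s·11 + t·4 = r. Each division r_prev = q·r_cur + r_new produces the new row as (previous row) − q·(current row):
  row A: (11, 1, 0)   [1·11 + 0·4 = 11]
  row B: (4, 0, 1)   [0·11 + 1·4 = 4]
  11 = 2·4 + 3   → row C = row A − 2·row B = (3, 1, −2)   [check: 1·11 − 2·4 = 3]
  4 = 1·3 + 1   → row D = row B − 1·row C = (1, −1, 3)   [check: −1·11 + 3·4 = 1]
  3 = 3·1 + 0   → remainder 0, stop. gcd = 1 (last nonzero row D).
The gcd is 1, so 4 is invertible mod 11. The last nonzero row gives −1·11 + 3·4 = 1, so t = 3. So 4^(−1) ≡ 3 (mod 11). Verify: 4 · 3 = 12 ≡ 1 (mod 11). ✓

Final answer: 4^(−1) ≡ 3 (mod 11)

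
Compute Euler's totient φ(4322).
φ is multiplicative, with φ(p^e) = p^e − p^(e−1). Factorise 4322 = 2 · 2161. Then
  φ(4322) = (2 − 1) · (2161 − 1) = 1 · 2160 = 2160.

Final answer: φ(4322) = 2160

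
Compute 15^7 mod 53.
Use repeated squaring. Binary(7) = 111. Walk through the bits of the exponent 7 left-to-right: at each bit after the leading one, square the running value, then multiply by 15 if the bit is 1 (always reducing mod 53):
  bit 1 = 1 (leading): start with 15.
  bit 2 = 1: square 15^2 = 225 ≡ 13; bit is 1, so multiply 13·15 = 195 ≡ 36 (mod 53).
  bit 3 = 1: square 36^2 = 1296 ≡ 24; bit is 1, so multiply 24·15 = 360 ≡ 42 (mod 53).
Final value: 15^7 ≡ 42 (mod 53).

Final answer: 42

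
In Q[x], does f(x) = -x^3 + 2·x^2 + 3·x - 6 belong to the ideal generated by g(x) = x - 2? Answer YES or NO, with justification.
In Q[x] the ideal (g) consists of all multiples of g, so f ∈ (g) iff g | f, i.e. iff the remainder of f on division by g is 0. Divide f by g (g is monic, so eliminate the leading term of the running remainder at each step):
  leading term -x^3: subtract (-x^2)·g(x) = -x^3 + 2·x^2, leaving 3·x - 6
  leading term 3·x: subtract (3)·g(x) = 3·x - 6, leaving 0
The remainder is 0, so f(x) = g(x) · h(x) with h(x) = 3 - x^2. Hence g | f, i.e. f ∈ (g).

Final answer: YES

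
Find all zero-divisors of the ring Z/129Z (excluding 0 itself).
An element a ∈ Z/129Z (with a ≠ 0) is a zero-divisor iff gcd(a, 129) > 1 (because a is a unit precisely when gcd(a, n) = 1, and in Z/nZ every nonzero, non-unit element is a zero-divisor). Scan a = 1, ..., 128 and keep those with gcd(a, 129) > 1:
  gcd(3, 129) = 3, gcd(6, 129) = 3, gcd(9, 129) = 3, gcd(12, 129) = 3, gcd(15, 129) = 3, gcd(18, 129) = 3, gcd(21, 129) = 3, gcd(24, 129) = 3, gcd(27, 129) = 3, gcd(30, 129) = 3, gcd(33, 129) = 3, gcd(36, 129) = 3, gcd(39, 129) = 3, gcd(42, 129) = 3, gcd(43, 129) = 43, gcd(45, 129) = 3, gcd(48, 129) = 3, gcd(51, 129) = 3, gcd(54, 129) = 3, gcd(57, 129) = 3, gcd(60, 129) = 3, gcd(63, 129) = 3, gcd(66, 129) = 3, gcd(69, 129) = 3, gcd(72, 129) = 3, gcd(75, 129) = 3, gcd(78, 129) = 3, gcd(81, 129) = 3, gcd(84, 129) = 3, gcd(86, 129) = 43, gcd(87, 129) = 3, gcd(90, 129) = 3, gcd(93, 129) = 3, gcd(96, 129) = 3, gcd(99, 129) = 3, gcd(102, 129) = 3, gcd(105, 129) = 3, gcd(108, 129) = 3, gcd(111, 129) = 3, gcd(114, 129) = 3, gcd(117, 129) = 3, gcd(120, 129) = 3, gcd(123, 129) = 3, gcd(126, 129) = 3.
All other a ∈ {1, ..., 128} have gcd(a, 129) = 1 and are units. So the nonzero zero-divisors are exactly the 44 values of a appearing in this scan.

Final answer: nonzero zero-divisors of Z/129Z = {3, 6, 9, 12, 15, 18, 21, 24, 27, 30, 33, 36, 39, 42, 43, 45, 48, 51, 54, 57, 60, 63, 66, 69, 72, 75, 78, 81, 84, 86, 87, 90, 93, 96, 99, 102, 105, 108, 111, 114, 117, 120, 123, 126}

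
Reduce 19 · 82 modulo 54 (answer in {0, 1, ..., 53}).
46

Reduce the factors first: 82 ≡ 28 (mod 54), so 19 · 82 ≡ 19 · 28 (mod 54). 19 · 28 = 532. Dividing by 54: 532 = 9·54 + 46. So (19 · 82) mod 54 = 46.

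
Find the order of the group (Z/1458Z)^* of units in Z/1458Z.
(Z/1458Z)^* consists of the classes a with gcd(a, 1458) = 1, so its order is φ(1458). φ is multiplicative, with φ(p^e) = p^e − p^(e−1). Factorise 1458 = 2 · 3^6. Then
  φ(1458) = (2 − 1) · (3^6 − 3^5) = 1 · 486 = 486.
Thus |(Z/1458Z)^*| = 486.

Final answer: |(Z/1458Z)^*| = 486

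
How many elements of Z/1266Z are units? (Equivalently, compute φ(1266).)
Z/1266Z has φ(1266) = 420 units

An element a ∈ Z/1266Z is a unit iff gcd(a, 1266) = 1, so the number of units is φ(1266). φ is multiplicative, with φ(p^e) = p^e − p^(e−1). Factorise 1266 = 2 · 3 · 211. Then
  φ(1266) = (2 − 1) · (3 − 1) · (211 − 1) = 1 · 2 · 210 = 420.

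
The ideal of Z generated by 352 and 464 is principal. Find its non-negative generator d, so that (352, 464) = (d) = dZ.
In the PID Z, (a, b) is generated by gcd(a, b). Compute gcd(464, 352) with the extended Euclidean algorithm, tracking rows (r, s, t) with s·464 + t·352 = r:
  row A: (464, 1, 0)   [1·464 + 0·352 = 464]
  row B: (352, 0, 1)   [0·464 + 1·352 = 352]
  464 = 1·352 + 112   → row C = row A − 1·row B = (112, 1, −1)   [check: 1·464 − 1·352 = 112]
  352 = 3·112 + 16   → row D = row B − 3·row C = (16, −3, 4)   [check: −3·464 + 4·352 = 16]
  112 = 7·16 + 0   → remainder 0, stop. gcd = 16 (last nonzero row D).
So gcd(352, 464) = 16, with Bézout identity −3·464 + 4·352 = 16. Containment (⊇): the Bézout identity exhibits 16 as an element of (352, 464), giving (16) ⊆ (352, 464). Containment (⊆): since 16 | 352 and 16 | 464 (352 = 16·22, 464 = 16·29), every Z-linear combination of 352 and 464 is divisible by 16, so (352, 464) ⊆ (16). Therefore (352, 464) = (16), d = 16.

Final answer: (352, 464) = (16); d = 16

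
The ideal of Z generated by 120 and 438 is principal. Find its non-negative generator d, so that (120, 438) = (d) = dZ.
(120, 438) = (6); d = 6

In the PID Z, (a, b) is generated by gcd(a, b). Compute gcd(438, 120) with the extended Euclidean algorithm, tracking rows (r, s, t) with s·438 + t·120 = r:
  row A: (438, 1, 0)   [1·438 + 0·120 = 438]
  row B: (120, 0, 1)   [0·438 + 1·120 = 120]
  438 = 3·120 + 78   → row C = row A − 3·row B = (78, 1, −3)   [check: 1·438 − 3·120 = 78]
  120 = 1·78 + 42   → row D = row B − 1·row C = (42, −1, 4)   [check: −1·438 + 4·120 = 42]
  78 = 1·42 + 36   → row E = row C − 1·row D = (36, 2, −7)   [check: 2·438 − 7·120 = 36]
  42 = 1·36 + 6   → row F = row D − 1·row E = (6, −3, 11)   [check: −3·438 + 11·120 = 6]
  36 = 6·6 + 0   → remainder 0, stop. gcd = 6 (last nonzero row F).
So gcd(120, 438) = 6, with Bézout identity −3·438 + 11·120 = 6. Containment (⊇): the Bézout identity exhibits 6 as an element of (120, 438), giving (6) ⊆ (120, 438). Containment (⊆): since 6 | 120 and 6 | 438 (120 = 6·20, 438 = 6·73), every Z-linear combination of 120 and 438 is divisible by 6, so (120, 438) ⊆ (6). Therefore (120, 438) = (6), d = 6.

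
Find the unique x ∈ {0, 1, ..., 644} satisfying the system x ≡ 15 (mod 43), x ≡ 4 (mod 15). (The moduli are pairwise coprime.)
The moduli 43, 15 are pairwise coprime, so by the CRT there is a unique solution mod 43·15 = 645.
Solve by successive substitution. Start with x ≡ 15 (mod 43).
  Combine with x ≡ 4 (mod 15): write x = 15 + 43·t and require 15 + 43·t ≡ 4 (mod 15), i.e. 43·t ≡ 4 − 15 ≡ 4 (mod 15). Since 43^(−1) ≡ 7 (mod 15) (43 ≡ 13 (mod 15)), t ≡ 7·4 ≡ 13 (mod 15). So x ≡ 15 + 43·13 = 574 (mod 645).
Unique solution in [0, 645): x = 574.

Final answer: x ≡ 574 (mod 645); the representative in [0, 645) is 574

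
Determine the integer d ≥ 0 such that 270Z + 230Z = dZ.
In the PID Z, (a, b) is generated by gcd(a, b). Compute gcd(270, 230) with the extended Euclidean algorithm, tracking rows (r, s, t) with s·270 + t·230 = r:
  row A: (270, 1, 0)   [1·270 + 0·230 = 270]
  row B: (230, 0, 1)   [0·270 + 1·230 = 230]
  270 = 1·230 + 40   → row C = row A − 1·row B = (40, 1, −1)   [check: 1·270 − 1·230 = 40]
  230 = 5·40 + 30   → row D = row B − 5·row C = (30, −5, 6)   [check: −5·270 + 6·230 = 30]
  40 = 1·30 + 10   → row E = row C − 1·row D = (10, 6, −7)   [check: 6·270 − 7·230 = 10]
  30 = 3·10 + 0   → remainder 0, stop. gcd = 10 (last nonzero row E).
So gcd(270, 230) = 10, with Bézout identity 6·270 − 7·230 = 10. Containment (⊇): the Bézout identity exhibits 10 as an element of (270, 230), giving (10) ⊆ (270, 230). Containment (⊆): since 10 | 270 and 10 | 230 (270 = 10·27, 230 = 10·23), every Z-linear combination of 270 and 230 is divisible by 10, so (270, 230) ⊆ (10). Therefore (270, 230) = (10), d = 10.

Final answer: (270, 230) = (10); d = 10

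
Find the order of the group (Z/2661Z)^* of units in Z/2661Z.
(Z/2661Z)^* consists of the classes a with gcd(a, 2661) = 1, so its order is φ(2661). φ is multiplicative, with φ(p^e) = p^e − p^(e−1). Factorise 2661 = 3 · 887. Then
  φ(2661) = (3 − 1) · (887 − 1) = 2 · 886 = 1772.
Thus |(Z/2661Z)^*| = 1772.

Final answer: |(Z/2661Z)^*| = 1772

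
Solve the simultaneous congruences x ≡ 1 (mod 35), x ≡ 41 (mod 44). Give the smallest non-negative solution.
The moduli 35, 44 are pairwise coprime, so by the CRT there is a unique solution mod 35·44 = 1540.
Solve by successive substitution. Start with x ≡ 1 (mod 35).
  Combine with x ≡ 41 (mod 44): write x = 1 + 35·t and require 1 + 35·t ≡ 41 (mod 44), i.e. 35·t ≡ 41 − 1 ≡ 40 (mod 44). Since 35^(−1) ≡ 39 (mod 44), t ≡ 39·40 ≡ 20 (mod 44). So x ≡ 1 + 35·20 = 701 (mod 1540).
Unique solution in [0, 1540): x = 701.

Final answer: x ≡ 701 (mod 1540); the representative in [0, 1540) is 701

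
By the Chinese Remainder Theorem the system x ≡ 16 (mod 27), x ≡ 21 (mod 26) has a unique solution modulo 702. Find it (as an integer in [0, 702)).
x ≡ 151 (mod 702); the representative in [0, 702) is 151

The moduli 27, 26 are pairwise coprime, so by the CRT there is a unique solution mod 27·26 = 702.
Solve by successive substitution. Start with x ≡ 16 (mod 27).
  Combine with x ≡ 21 (mod 26): write x = 16 + 27·t and require 16 + 27·t ≡ 21 (mod 26), i.e. 27·t ≡ 21 − 16 ≡ 5 (mod 26). Since 27^(−1) ≡ 1 (mod 26) (27 ≡ 1 (mod 26)), t ≡ 1·5 ≡ 5 (mod 26). So x ≡ 16 + 27·5 = 151 (mod 702).
Unique solution in [0, 702): x = 151.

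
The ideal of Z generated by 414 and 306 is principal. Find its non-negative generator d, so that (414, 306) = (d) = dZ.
In the PID Z, (a, b) is generated by gcd(a, b). Compute gcd(414, 306) with the extended Euclidean algorithm, tracking rows (r, s, t) with s·414 + t·306 = r:
  row A: (414, 1, 0)   [1·414 + 0·306 = 414]
  row B: (306, 0, 1)   [0·414 + 1·306 = 306]
  414 = 1·306 + 108   → row C = row A − 1·row B = (108, 1, −1)   [check: 1·414 − 1·306 = 108]
  306 = 2·108 + 90   → row D = row B − 2·row C = (90, −2, 3)   [check: −2·414 + 3·306 = 90]
  108 = 1·90 + 18   → row E = row C − 1·row D = (18, 3, −4)   [check: 3·414 − 4·306 = 18]
  90 = 5·18 + 0   → remainder 0, stop. gcd = 18 (last nonzero row E).
So gcd(414, 306) = 18, with Bézout identity 3·414 − 4·306 = 18. Containment (⊇): the Bézout identity exhibits 18 as an element of (414, 306), giving (18) ⊆ (414, 306). Containment (⊆): since 18 | 414 and 18 | 306 (414 = 18·23, 306 = 18·17), every Z-linear combination of 414 and 306 is divisible by 18, so (414, 306) ⊆ (18). Therefore (414, 306) = (18), d = 18.

Final answer: (414, 306) = (18); d = 18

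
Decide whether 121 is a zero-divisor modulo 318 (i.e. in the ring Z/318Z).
NO

gcd(121, 318) = 1, so 121 is a unit in Z/318Z (it has a multiplicative inverse). A unit cannot be a zero-divisor: if 121·b ≡ 0 then multiplying both sides by 121^(−1) gives b ≡ 0. So 121 is not a zero-divisor.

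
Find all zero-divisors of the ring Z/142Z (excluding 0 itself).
nonzero zero-divisors of Z/142Z = {2, 4, 6, 8, 10, 12, 14, 16, 18, 20, 22, 24, 26, 28, 30, 32, 34, 36, 38, 40, 42, 44, 46, 48, 50, 52, 54, 56, 58, 60, 62, 64, 66, 68, 70, 71, 72, 74, 76, 78, 80, 82, 84, 86, 88, 90, 92, 94, 96, 98, 100, 102, 104, 106, 108, 110, 112, 114, 116, 118, 120, 122, 124, 126, 128, 130, 132, 134, 136, 138, 140}

An element a ∈ Z/142Z (with a ≠ 0) is a zero-divisor iff gcd(a, 142) > 1 (because a is a unit precisely when gcd(a, n) = 1, and in Z/nZ every nonzero, non-unit element is a zero-divisor). Scan a = 1, ..., 141 and keep those with gcd(a, 142) > 1:
  gcd(2, 142) = 2, gcd(4, 142) = 2, gcd(6, 142) = 2, gcd(8, 142) = 2, gcd(10, 142) = 2, gcd(12, 142) = 2, gcd(14, 142) = 2, gcd(16, 142) = 2, gcd(18, 142) = 2, gcd(20, 142) = 2, gcd(22, 142) = 2, gcd(24, 142) = 2, gcd(26, 142) = 2, gcd(28, 142) = 2, gcd(30, 142) = 2, gcd(32, 142) = 2, gcd(34, 142) = 2, gcd(36, 142) = 2, gcd(38, 142) = 2, gcd(40, 142) = 2, gcd(42, 142) = 2, gcd(44, 142) = 2, gcd(46, 142) = 2, gcd(48, 142) = 2, gcd(50, 142) = 2, gcd(52, 142) = 2, gcd(54, 142) = 2, gcd(56, 142) = 2, gcd(58, 142) = 2, gcd(60, 142) = 2, gcd(62, 142) = 2, gcd(64, 142) = 2, gcd(66, 142) = 2, gcd(68, 142) = 2, gcd(70, 142) = 2, gcd(71, 142) = 71, gcd(72, 142) = 2, gcd(74, 142) = 2, gcd(76, 142) = 2, gcd(78, 142) = 2, gcd(80, 142) = 2, gcd(82, 142) = 2, gcd(84, 142) = 2, gcd(86, 142) = 2, gcd(88, 142) = 2, gcd(90, 142) = 2, gcd(92, 142) = 2, gcd(94, 142) = 2, gcd(96, 142) = 2, gcd(98, 142) = 2, gcd(100, 142) = 2, gcd(102, 142) = 2, gcd(104, 142) = 2, gcd(106, 142) = 2, gcd(108, 142) = 2, gcd(110, 142) = 2, gcd(112, 142) = 2, gcd(114, 142) = 2, gcd(116, 142) = 2, gcd(118, 142) = 2, gcd(120, 142) = 2, gcd(122, 142) = 2, gcd(124, 142) = 2, gcd(126, 142) = 2, gcd(128, 142) = 2, gcd(130, 142) = 2, gcd(132, 142) = 2, gcd(134, 142) = 2, gcd(136, 142) = 2, gcd(138, 142) = 2, gcd(140, 142) = 2.
All other a ∈ {1, ..., 141} have gcd(a, 142) = 1 and are units. So the nonzero zero-divisors are exactly the 71 values of a appearing in this scan.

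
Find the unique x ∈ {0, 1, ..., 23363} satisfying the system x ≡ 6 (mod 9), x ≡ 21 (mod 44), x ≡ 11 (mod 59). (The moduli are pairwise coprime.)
x ≡ 12165 (mod 23364); the representative in [0, 23364) is 12165

The moduli 9, 44, 59 are pairwise coprime, so by the CRT there is a unique solution mod 9·44·59 = 23364.
Solve by successive substitution. Start with x ≡ 6 (mod 9).
  Combine with x ≡ 21 (mod 44): write x = 6 + 9·t and require 6 + 9·t ≡ 21 (mod 44), i.e. 9·t ≡ 21 − 6 ≡ 15 (mod 44). Since 9^(−1) ≡ 5 (mod 44), t ≡ 5·15 ≡ 31 (mod 44). So x ≡ 6 + 9·31 = 285 (mod 396).
  Combine with x ≡ 11 (mod 59): write x = 285 + 396·t and require 285 + 396·t ≡ 11 (mod 59), i.e. 396·t ≡ 11 − 285 ≡ 21 (mod 59). Since 396^(−1) ≡ 52 (mod 59) (396 ≡ 42 (mod 59)), t ≡ 52·21 ≡ 30 (mod 59). So x ≡ 285 + 396·30 = 12165 (mod 23364).
Unique solution in [0, 23364): x = 12165.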